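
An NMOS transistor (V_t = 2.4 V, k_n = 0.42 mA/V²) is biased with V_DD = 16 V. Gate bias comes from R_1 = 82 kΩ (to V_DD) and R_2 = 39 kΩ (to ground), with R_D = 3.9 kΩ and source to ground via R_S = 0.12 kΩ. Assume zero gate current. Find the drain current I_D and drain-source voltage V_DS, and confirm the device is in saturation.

I_D ≈ 1.4 mA, V_DS ≈ 10 V

V_G = V_DD·R_2/(R_1+R_2) = 16×39/121 = 5.16 V.
Assume saturation: I_D = (k_n/2)(V_GS − V_t)² with V_GS = V_G − I_D·R_S = 5.16 − 0.12·I_D.
Substituting gives 0.00302·I_D² − 1.14·I_D + 1.6 = 0, with roots I_D = 1.41 or 375 mA.
The root I_D = 375 mA gives V_GS = -39.9 V ≤ V_t, so take I_D = 1.41 mA.
Then V_GS = 4.99 V and V_DS = V_DD − I_D(R_D+R_S) = 16 − 1.41×4.02 = 10.3 V.
Saturation requires V_DS ≥ V_GS − V_t = 2.59 V; 10.3 ≥ 2.59 ✓.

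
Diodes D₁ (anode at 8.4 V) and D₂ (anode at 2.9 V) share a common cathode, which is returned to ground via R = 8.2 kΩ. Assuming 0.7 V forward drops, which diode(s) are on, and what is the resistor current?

Assume both conduct. Then node N would need to be at both 8.4−0.7 = 7.7 V and 2.9−0.7 = 2.2 V, which is impossible.
Assume only D₁ conducts: V_N = 8.4 − 0.7 = 7.7 V, so I_R = 7.7/8.2 = 0.939 mA.
Check D₂: its anode-to-cathode voltage is 2.9 − 7.7 = -4.8 V < 0.7 V, so it is off. The assumption is consistent.

Only D₁ conducts; I_R ≈ 0.94 mA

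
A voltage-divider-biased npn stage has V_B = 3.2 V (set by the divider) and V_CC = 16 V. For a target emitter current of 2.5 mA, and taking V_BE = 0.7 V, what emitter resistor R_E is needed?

V_E = V_B − V_BE = 3.2 − 0.7 = 2.5 V.
R_E = V_E / I_E = 2.5 / 2.5 = 1 kΩ.

R_E ≈ 1 kΩ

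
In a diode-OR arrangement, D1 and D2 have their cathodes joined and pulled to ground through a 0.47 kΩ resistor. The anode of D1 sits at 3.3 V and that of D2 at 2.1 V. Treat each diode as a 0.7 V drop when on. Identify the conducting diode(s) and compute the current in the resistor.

Only D1 conducts; I_R ≈ 5.5 mA

Assume both conduct. Then node N would need to be at both 3.3−0.7 = 2.6 V and 2.1−0.7 = 1.4 V, which is impossible.
Assume only D1 conducts: V_N = 3.3 − 0.7 = 2.6 V, so I_R = 2.6/0.47 = 5.53 mA.
Check D2: its anode-to-cathode voltage is 2.1 − 2.6 = -0.5 V < 0.7 V, so it is off. The assumption is consistent.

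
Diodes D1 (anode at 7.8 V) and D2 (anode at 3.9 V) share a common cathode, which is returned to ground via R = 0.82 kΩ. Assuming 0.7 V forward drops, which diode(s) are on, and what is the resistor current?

Only D1 conducts; I_R ≈ 8.7 mA

Assume both conduct. Then node N would need to be at both 7.8−0.7 = 7.1 V and 3.9−0.7 = 3.2 V, which is impossible.
Assume only D1 conducts: V_N = 7.8 − 0.7 = 7.1 V, so I_R = 7.1/0.82 = 8.66 mA.
Check D2: its anode-to-cathode voltage is 3.9 − 7.1 = -3.2 V < 0.7 V, so it is off. The assumption is consistent.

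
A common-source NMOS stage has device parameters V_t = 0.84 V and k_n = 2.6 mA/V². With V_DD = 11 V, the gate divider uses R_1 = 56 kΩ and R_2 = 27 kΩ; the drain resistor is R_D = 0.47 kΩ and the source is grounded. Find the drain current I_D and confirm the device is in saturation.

I_D ≈ 9.7 mA

V_G = V_DD·R_2/(R_1+R_2) = 11×27/83 = 3.58 V. With the source grounded, V_GS = V_G = 3.58 V.
Assume saturation: I_D = (k_n/2)(V_GS − V_t)² = (2.6/2)×(3.58 − 0.84)² = 1.3×2.74² = 9.75 mA.
V_DS = V_DD − I_D·R_D = 11 − 9.75×0.47 = 6.42 V.
Saturation requires V_DS ≥ V_GS − V_t = 2.74 V; 6.42 ≥ 2.74 ✓.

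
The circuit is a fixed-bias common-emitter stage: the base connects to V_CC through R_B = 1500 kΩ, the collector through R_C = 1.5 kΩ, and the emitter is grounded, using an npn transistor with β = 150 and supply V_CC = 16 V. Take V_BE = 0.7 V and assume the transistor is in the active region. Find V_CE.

V_CE ≈ 14 V

Base loop: V_CC = I_B·R_B + V_BE, so I_B = (16 − 0.7)/1500 kΩ = 0.0102 mA.
In the active region I_C = β·I_B = 150 × 0.0102 = 1.53 mA.
Collector loop: V_CE = V_CC − I_C·R_C = 16 − 1.53×1.5 = 13.7 V.
Since V_CE = 13.7 V > V_CE(sat) ≈ 0.2 V, the transistor is in the active region as assumed.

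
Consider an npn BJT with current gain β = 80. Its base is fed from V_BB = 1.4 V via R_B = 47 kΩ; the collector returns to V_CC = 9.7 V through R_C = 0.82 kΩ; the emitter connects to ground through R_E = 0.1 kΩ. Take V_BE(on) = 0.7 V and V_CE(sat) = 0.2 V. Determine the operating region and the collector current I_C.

active; I_C ≈ 1 mA

Assume active. Base-emitter loop: I_B = (V_BB − V_BE)/(R_B + (β+1)R_E) = (1.4 − 0.7)/(47 + 81×0.1) = 0.0127 mA.
I_C = β·I_B = 80×0.0127 = 1.02 mA.
V_CE = V_CC − I_C·R_C − I_E·R_E = 9.7 − 1.02×0.82 − 1.03×0.1 = 8.76 V > V_CE(sat), so the active-region assumption holds.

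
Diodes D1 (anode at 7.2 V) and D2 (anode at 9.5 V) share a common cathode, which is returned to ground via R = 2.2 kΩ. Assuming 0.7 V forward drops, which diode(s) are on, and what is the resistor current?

Only D2 conducts; I_R ≈ 4 mA

Assume both conduct. Then node N would need to be at both 7.2−0.7 = 6.5 V and 9.5−0.7 = 8.8 V, which is impossible.
Assume only D2 conducts: V_N = 9.5 − 0.7 = 8.8 V, so I_R = 8.8/2.2 = 4 mA.
Check D1: its anode-to-cathode voltage is 7.2 − 8.8 = -1.6 V < 0.7 V, so it is off. The assumption is consistent.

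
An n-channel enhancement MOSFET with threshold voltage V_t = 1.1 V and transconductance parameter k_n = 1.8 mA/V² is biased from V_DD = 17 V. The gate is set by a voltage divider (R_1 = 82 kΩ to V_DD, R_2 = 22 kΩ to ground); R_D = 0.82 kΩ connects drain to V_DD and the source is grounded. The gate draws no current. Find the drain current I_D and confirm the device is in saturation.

V_G = V_DD·R_2/(R_1+R_2) = 17×22/104 = 3.6 V. With the source grounded, V_GS = V_G = 3.6 V.
Assume saturation: I_D = (k_n/2)(V_GS − V_t)² = (1.8/2)×(3.6 − 1.1)² = 0.9×2.5² = 5.61 mA.
V_DS = V_DD − I_D·R_D = 17 − 5.61×0.82 = 12.4 V.
Saturation requires V_DS ≥ V_GS − V_t = 2.5 V; 12.4 ≥ 2.5 ✓.

I_D ≈ 5.6 mA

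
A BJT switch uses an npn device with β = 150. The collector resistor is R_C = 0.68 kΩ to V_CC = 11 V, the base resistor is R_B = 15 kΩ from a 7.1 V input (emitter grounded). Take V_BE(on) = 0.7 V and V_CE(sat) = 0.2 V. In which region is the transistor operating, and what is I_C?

Assume active: I_B = (7.1 − 0.7)/15 = 0.427 mA, giving I_C = β·I_B = 64 mA.
But then V_CE = 11 − 64×0.68 = -32.5 V < V_CE(sat) = 0.2 V — impossible in the active region.
So the transistor is saturated. With V_CE = 0.2 V, I_C = (V_CC − 0.2)/R_C = 10.8/0.68 = 15.9 mA.
Check: β·I_B = 64 mA > I_C = 15.9 mA, confirming saturation.

saturation; I_C ≈ 16 mA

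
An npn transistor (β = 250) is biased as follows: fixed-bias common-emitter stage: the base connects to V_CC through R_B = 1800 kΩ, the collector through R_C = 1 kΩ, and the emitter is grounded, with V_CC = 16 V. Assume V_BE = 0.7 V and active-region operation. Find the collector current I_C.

Base loop: V_CC = I_B·R_B + V_BE, so I_B = (16 − 0.7)/1800 kΩ = 0.0085 mA.
In the active region I_C = β·I_B = 250 × 0.0085 = 2.12 mA.
Collector loop: V_CE = V_CC − I_C·R_C = 16 − 2.12×1 = 13.9 V.
Since V_CE = 13.9 V > V_CE(sat) ≈ 0.2 V, the transistor is in the active region as assumed.

I_C ≈ 2.1 mA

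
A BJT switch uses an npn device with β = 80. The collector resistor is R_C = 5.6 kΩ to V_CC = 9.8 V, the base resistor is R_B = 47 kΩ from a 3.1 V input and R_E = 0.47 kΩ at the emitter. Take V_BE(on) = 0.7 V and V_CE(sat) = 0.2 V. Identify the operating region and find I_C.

Assume active: I_B = (3.1 − 0.7)/(47 + 81×0.47) = 0.0282 mA, I_C = β·I_B = 2.26 mA.
Then V_CE = 9.8 − 2.26×5.6 − 2.29×0.47 = -3.91 V < 0.2 V — the active assumption fails.
Re-solve with V_CE = 0.2 V. KCL at the emitter: V_E/R_E = (V_BB−0.7−V_E)/R_B + (V_CC−0.2−V_E)/R_C, giving V_E = 0.758 V.
I_C = (V_CC − 0.2 − V_E)/R_C = (9.6 − 0.758)/5.6 = 1.58 mA.
Check: I_B = (2.4 − 0.758)/47 = 0.0349 mA, and β·I_B = 2.79 mA > I_C, confirming saturation.

saturation; I_C ≈ 1.6 mA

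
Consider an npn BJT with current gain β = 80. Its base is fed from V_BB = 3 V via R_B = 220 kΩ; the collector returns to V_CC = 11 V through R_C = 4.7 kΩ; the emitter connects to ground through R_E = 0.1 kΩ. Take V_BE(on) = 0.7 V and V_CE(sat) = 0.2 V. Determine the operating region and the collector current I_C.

Assume active. Base-emitter loop: I_B = (V_BB − V_BE)/(R_B + (β+1)R_E) = (3 − 0.7)/(220 + 81×0.1) = 0.0101 mA.
I_C = β·I_B = 80×0.0101 = 0.807 mA.
V_CE = V_CC − I_C·R_C − I_E·R_E = 11 − 0.807×4.7 − 0.817×0.1 = 7.13 V > V_CE(sat), so the active-region assumption holds.

active; I_C ≈ 0.81 mA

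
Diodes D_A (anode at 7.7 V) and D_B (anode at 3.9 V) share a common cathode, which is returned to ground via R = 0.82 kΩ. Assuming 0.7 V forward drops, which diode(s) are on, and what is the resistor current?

Only D_A conducts; I_R ≈ 8.5 mA

Assume both conduct. Then node N would need to be at both 7.7−0.7 = 7 V and 3.9−0.7 = 3.2 V, which is impossible.
Assume only D_A conducts: V_N = 7.7 − 0.7 = 7 V, so I_R = 7/0.82 = 8.54 mA.
Check D_B: its anode-to-cathode voltage is 3.9 − 7 = -3.1 V < 0.7 V, so it is off. The assumption is consistent.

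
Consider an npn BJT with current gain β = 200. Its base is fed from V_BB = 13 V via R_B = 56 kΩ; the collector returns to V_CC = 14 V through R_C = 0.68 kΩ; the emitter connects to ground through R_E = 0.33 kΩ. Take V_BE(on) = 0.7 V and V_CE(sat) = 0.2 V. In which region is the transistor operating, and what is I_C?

saturation; I_C ≈ 14 mA

Assume active: I_B = (13 − 0.7)/(56 + 201×0.33) = 0.101 mA, I_C = β·I_B = 20.1 mA.
Then V_CE = 14 − 20.1×0.68 − 20.2×0.33 = -6.34 V < 0.2 V — the active assumption fails.
Re-solve with V_CE = 0.2 V. KCL at the emitter: V_E/R_E = (V_BB−0.7−V_E)/R_B + (V_CC−0.2−V_E)/R_C, giving V_E = 4.54 V.
I_C = (V_CC − 0.2 − V_E)/R_C = (13.8 − 4.54)/0.68 = 13.6 mA.
Check: I_B = (12.3 − 4.54)/56 = 0.139 mA, and β·I_B = 27.7 mA > I_C, confirming saturation.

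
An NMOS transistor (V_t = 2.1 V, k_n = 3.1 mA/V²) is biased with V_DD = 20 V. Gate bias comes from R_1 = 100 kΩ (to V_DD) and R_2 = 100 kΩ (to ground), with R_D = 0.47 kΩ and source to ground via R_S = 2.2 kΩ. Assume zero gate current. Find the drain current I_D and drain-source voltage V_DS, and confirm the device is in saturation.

I_D ≈ 3 mA, V_DS ≈ 12 V

V_G = V_DD·R_2/(R_1+R_2) = 20×100/200 = 10 V.
Assume saturation: I_D = (k_n/2)(V_GS − V_t)² with V_GS = V_G − I_D·R_S = 10 − 2.2·I_D.
Substituting gives 7.5·I_D² − 54.9·I_D + 96.7 = 0, with roots I_D = 2.96 or 4.35 mA.
The root I_D = 4.35 mA gives V_GS = 0.424 V ≤ V_t, so take I_D = 2.96 mA.
Then V_GS = 3.48 V and V_DS = V_DD − I_D(R_D+R_S) = 20 − 2.96×2.67 = 12.1 V.
Saturation requires V_DS ≥ V_GS − V_t = 1.38 V; 12.1 ≥ 1.38 ✓.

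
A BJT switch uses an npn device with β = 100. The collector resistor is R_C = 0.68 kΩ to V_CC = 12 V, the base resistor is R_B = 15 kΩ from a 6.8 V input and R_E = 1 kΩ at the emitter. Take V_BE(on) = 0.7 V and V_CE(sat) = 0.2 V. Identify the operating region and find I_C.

active; I_C ≈ 5.3 mA

Assume active. Base-emitter loop: I_B = (V_BB − V_BE)/(R_B + (β+1)R_E) = (6.8 − 0.7)/(15 + 101×1) = 0.0526 mA.
I_C = β·I_B = 100×0.0526 = 5.26 mA.
V_CE = V_CC − I_C·R_C − I_E·R_E = 12 − 5.26×0.68 − 5.31×1 = 3.11 V > V_CE(sat), so the active-region assumption holds.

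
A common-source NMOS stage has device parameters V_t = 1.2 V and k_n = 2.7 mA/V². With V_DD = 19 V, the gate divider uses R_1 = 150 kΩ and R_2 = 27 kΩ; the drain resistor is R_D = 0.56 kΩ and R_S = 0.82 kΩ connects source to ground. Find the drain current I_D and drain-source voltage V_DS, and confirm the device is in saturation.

I_D ≈ 1 mA, V_DS ≈ 18 V

V_G = V_DD·R_2/(R_1+R_2) = 19×27/177 = 2.9 V.
Assume saturation: I_D = (k_n/2)(V_GS − V_t)² with V_GS = V_G − I_D·R_S = 2.9 − 0.82·I_D.
Substituting gives 0.908·I_D² − 4.76·I_D + 3.89 = 0, with roots I_D = 1.01 or 4.23 mA.
The root I_D = 4.23 mA gives V_GS = -0.57 V ≤ V_t, so take I_D = 1.01 mA.
Then V_GS = 2.07 V and V_DS = V_DD − I_D(R_D+R_S) = 19 − 1.01×1.38 = 17.6 V.
Saturation requires V_DS ≥ V_GS − V_t = 0.867 V; 17.6 ≥ 0.867 ✓.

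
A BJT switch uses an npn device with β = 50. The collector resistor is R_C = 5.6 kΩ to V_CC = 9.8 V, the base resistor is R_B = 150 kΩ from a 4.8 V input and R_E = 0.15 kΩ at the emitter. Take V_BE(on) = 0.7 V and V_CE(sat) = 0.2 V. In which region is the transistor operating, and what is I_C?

active; I_C ≈ 1.3 mA

Assume active. Base-emitter loop: I_B = (V_BB − V_BE)/(R_B + (β+1)R_E) = (4.8 − 0.7)/(150 + 51×0.15) = 0.026 mA.
I_C = β·I_B = 50×0.026 = 1.3 mA.
V_CE = V_CC − I_C·R_C − I_E·R_E = 9.8 − 1.3×5.6 − 1.33×0.15 = 2.32 V > V_CE(sat), so the active-region assumption holds.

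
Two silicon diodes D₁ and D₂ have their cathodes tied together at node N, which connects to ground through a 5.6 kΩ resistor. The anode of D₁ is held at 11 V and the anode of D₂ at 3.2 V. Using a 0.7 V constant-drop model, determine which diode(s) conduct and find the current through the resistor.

Assume both conduct. Then node N would need to be at both 11−0.7 = 10.3 V and 3.2−0.7 = 2.5 V, which is impossible.
Assume only D₁ conducts: V_N = 11 − 0.7 = 10.3 V, so I_R = 10.3/5.6 = 1.84 mA.
Check D₂: its anode-to-cathode voltage is 3.2 − 10.3 = -7.1 V < 0.7 V, so it is off. The assumption is consistent.

Only D₁ conducts; I_R ≈ 1.8 mA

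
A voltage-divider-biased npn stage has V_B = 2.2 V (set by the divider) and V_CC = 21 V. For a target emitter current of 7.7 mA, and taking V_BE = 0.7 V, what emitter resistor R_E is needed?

V_E = V_B − V_BE = 2.2 − 0.7 = 1.5 V.
R_E = V_E / I_E = 1.5 / 7.7 = 0.195 kΩ.

R_E ≈ 0.19 kΩ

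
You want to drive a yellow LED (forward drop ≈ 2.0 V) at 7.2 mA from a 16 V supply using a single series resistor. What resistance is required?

R ≈ 1.9 kΩ

The resistor drops V_S − V_D = 16 − 2.0 = 14 V at 7.2 mA.
R = 14 V / 7.2 mA = 1.94 kΩ.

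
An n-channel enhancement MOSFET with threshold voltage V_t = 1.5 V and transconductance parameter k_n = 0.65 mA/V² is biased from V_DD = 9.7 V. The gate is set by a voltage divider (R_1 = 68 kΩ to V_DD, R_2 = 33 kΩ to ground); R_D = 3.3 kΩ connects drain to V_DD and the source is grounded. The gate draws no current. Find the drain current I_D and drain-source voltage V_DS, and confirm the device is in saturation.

V_G = V_DD·R_2/(R_1+R_2) = 9.7×33/101 = 3.17 V. With the source grounded, V_GS = V_G = 3.17 V.
Assume saturation: I_D = (k_n/2)(V_GS − V_t)² = (0.65/2)×(3.17 − 1.5)² = 0.325×1.67² = 0.906 mA.
V_DS = V_DD − I_D·R_D = 9.7 − 0.906×3.3 = 6.71 V.
Saturation requires V_DS ≥ V_GS − V_t = 1.67 V; 6.71 ≥ 1.67 ✓.

I_D ≈ 0.91 mA, V_DS ≈ 6.7 V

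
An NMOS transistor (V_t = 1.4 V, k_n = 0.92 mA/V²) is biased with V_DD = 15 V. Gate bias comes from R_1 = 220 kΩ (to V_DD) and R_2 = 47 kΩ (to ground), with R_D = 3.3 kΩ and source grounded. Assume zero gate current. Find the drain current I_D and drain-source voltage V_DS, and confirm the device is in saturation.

I_D ≈ 0.71 mA, V_DS ≈ 13 V

V_G = V_DD·R_2/(R_1+R_2) = 15×47/267 = 2.64 V. With the source grounded, V_GS = V_G = 2.64 V.
Assume saturation: I_D = (k_n/2)(V_GS − V_t)² = (0.92/2)×(2.64 − 1.4)² = 0.46×1.24² = 0.708 mA.
V_DS = V_DD − I_D·R_D = 15 − 0.708×3.3 = 12.7 V.
Saturation requires V_DS ≥ V_GS − V_t = 1.24 V; 12.7 ≥ 1.24 ✓.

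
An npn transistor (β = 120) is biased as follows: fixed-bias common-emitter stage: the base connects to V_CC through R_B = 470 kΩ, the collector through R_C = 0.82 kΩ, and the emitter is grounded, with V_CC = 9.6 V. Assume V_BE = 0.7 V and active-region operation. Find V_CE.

Base loop: V_CC = I_B·R_B + V_BE, so I_B = (9.6 − 0.7)/470 kΩ = 0.0189 mA.
In the active region I_C = β·I_B = 120 × 0.0189 = 2.27 mA.
Collector loop: V_CE = V_CC − I_C·R_C = 9.6 − 2.27×0.82 = 7.74 V.
Since V_CE = 7.74 V > V_CE(sat) ≈ 0.2 V, the transistor is in the active region as assumed.

V_CE ≈ 7.7 V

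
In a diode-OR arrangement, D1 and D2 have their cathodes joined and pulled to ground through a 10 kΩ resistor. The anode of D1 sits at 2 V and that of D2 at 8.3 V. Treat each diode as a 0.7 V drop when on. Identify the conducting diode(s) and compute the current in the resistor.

Only D2 conducts; I_R ≈ 0.76 mA

Assume both conduct. Then node N would need to be at both 2−0.7 = 1.3 V and 8.3−0.7 = 7.6 V, which is impossible.
Assume only D2 conducts: V_N = 8.3 − 0.7 = 7.6 V, so I_R = 7.6/10 = 0.76 mA.
Check D1: its anode-to-cathode voltage is 2 − 7.6 = -5.6 V < 0.7 V, so it is off. The assumption is consistent.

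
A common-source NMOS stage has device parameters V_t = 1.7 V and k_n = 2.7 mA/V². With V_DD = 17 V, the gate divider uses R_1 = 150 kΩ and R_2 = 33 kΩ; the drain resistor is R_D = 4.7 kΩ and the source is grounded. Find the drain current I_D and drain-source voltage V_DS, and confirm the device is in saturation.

I_D ≈ 2.5 mA, V_DS ≈ 5.2 V

V_G = V_DD·R_2/(R_1+R_2) = 17×33/183 = 3.07 V. With the source grounded, V_GS = V_G = 3.07 V.
Assume saturation: I_D = (k_n/2)(V_GS − V_t)² = (2.7/2)×(3.07 − 1.7)² = 1.35×1.37² = 2.52 mA.
V_DS = V_DD − I_D·R_D = 17 − 2.52×4.7 = 5.17 V.
Saturation requires V_DS ≥ V_GS − V_t = 1.37 V; 5.17 ≥ 1.37 ✓.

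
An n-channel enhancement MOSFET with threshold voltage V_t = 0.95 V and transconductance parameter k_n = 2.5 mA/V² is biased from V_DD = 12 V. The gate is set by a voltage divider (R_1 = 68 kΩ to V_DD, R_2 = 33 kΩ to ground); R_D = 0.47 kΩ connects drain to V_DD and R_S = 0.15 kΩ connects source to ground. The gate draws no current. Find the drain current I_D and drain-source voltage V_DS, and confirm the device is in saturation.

I_D ≈ 5.6 mA, V_DS ≈ 8.5 V

V_G = V_DD·R_2/(R_1+R_2) = 12×33/101 = 3.92 V.
Assume saturation: I_D = (k_n/2)(V_GS − V_t)² with V_GS = V_G − I_D·R_S = 3.92 − 0.15·I_D.
Substituting gives 0.0281·I_D² − 2.11·I_D + 11 = 0, with roots I_D = 5.64 or 69.5 mA.
The root I_D = 69.5 mA gives V_GS = -6.51 V ≤ V_t, so take I_D = 5.64 mA.
Then V_GS = 3.07 V and V_DS = V_DD − I_D(R_D+R_S) = 12 − 5.64×0.62 = 8.5 V.
Saturation requires V_DS ≥ V_GS − V_t = 2.12 V; 8.5 ≥ 2.12 ✓.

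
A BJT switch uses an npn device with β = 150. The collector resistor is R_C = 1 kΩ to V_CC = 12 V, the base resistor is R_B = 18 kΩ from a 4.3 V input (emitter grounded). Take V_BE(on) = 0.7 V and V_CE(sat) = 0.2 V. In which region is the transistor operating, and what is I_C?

Assume active: I_B = (4.3 − 0.7)/18 = 0.2 mA, giving I_C = β·I_B = 30 mA.
But then V_CE = 12 − 30×1 = -18 V < V_CE(sat) = 0.2 V — impossible in the active region.
So the transistor is saturated. With V_CE = 0.2 V, I_C = (V_CC − 0.2)/R_C = 11.8/1 = 11.8 mA.
Check: β·I_B = 30 mA > I_C = 11.8 mA, confirming saturation.

saturation; I_C ≈ 12 mA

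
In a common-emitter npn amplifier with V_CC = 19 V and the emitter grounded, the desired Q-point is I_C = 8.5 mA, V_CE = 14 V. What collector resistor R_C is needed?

Collector loop: V_CC = I_C·R_C + V_CE.
R_C = (V_CC − V_CE)/I_C = (19 − 14)/8.5 = 0.588 kΩ.

R_C ≈ 0.59 kΩ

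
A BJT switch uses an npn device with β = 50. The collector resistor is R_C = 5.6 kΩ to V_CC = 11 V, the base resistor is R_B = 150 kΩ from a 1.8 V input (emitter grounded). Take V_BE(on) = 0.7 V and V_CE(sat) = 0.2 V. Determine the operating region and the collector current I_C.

active; I_C ≈ 0.37 mA

Assume active. Base-emitter loop: I_B = (V_BB − V_BE)/R_B = (1.8 − 0.7)/150 = 0.00733 mA.
I_C = β·I_B = 50×0.00733 = 0.367 mA.
V_CE = V_CC − I_C·R_C = 11 − 0.367×5.6 = 8.95 V > V_CE(sat), so the active-region assumption holds.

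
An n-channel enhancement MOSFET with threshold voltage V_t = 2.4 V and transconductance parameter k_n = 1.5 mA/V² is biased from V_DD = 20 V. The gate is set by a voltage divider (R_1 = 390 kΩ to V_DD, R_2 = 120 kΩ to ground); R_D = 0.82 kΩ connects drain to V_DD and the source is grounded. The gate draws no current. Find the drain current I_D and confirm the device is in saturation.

V_G = V_DD·R_2/(R_1+R_2) = 20×120/510 = 4.71 V. With the source grounded, V_GS = V_G = 4.71 V.
Assume saturation: I_D = (k_n/2)(V_GS − V_t)² = (1.5/2)×(4.71 − 2.4)² = 0.75×2.31² = 3.99 mA.
V_DS = V_DD − I_D·R_D = 20 − 3.99×0.82 = 16.7 V.
Saturation requires V_DS ≥ V_GS − V_t = 2.31 V; 16.7 ≥ 2.31 ✓.

I_D ≈ 4 mA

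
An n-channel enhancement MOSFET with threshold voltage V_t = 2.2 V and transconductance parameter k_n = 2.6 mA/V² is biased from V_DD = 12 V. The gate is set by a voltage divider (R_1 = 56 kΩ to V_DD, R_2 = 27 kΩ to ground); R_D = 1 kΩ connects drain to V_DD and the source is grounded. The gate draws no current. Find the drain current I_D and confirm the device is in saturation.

V_G = V_DD·R_2/(R_1+R_2) = 12×27/83 = 3.9 V. With the source grounded, V_GS = V_G = 3.9 V.
Assume saturation: I_D = (k_n/2)(V_GS − V_t)² = (2.6/2)×(3.9 − 2.2)² = 1.3×1.7² = 3.77 mA.
V_DS = V_DD − I_D·R_D = 12 − 3.77×1 = 8.23 V.
Saturation requires V_DS ≥ V_GS − V_t = 1.7 V; 8.23 ≥ 1.7 ✓.

I_D ≈ 3.8 mA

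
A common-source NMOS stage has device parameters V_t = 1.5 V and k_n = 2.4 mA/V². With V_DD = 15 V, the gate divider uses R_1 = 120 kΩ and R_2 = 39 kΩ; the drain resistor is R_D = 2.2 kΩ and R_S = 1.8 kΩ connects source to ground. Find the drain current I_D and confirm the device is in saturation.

V_G = V_DD·R_2/(R_1+R_2) = 15×39/159 = 3.68 V.
Assume saturation: I_D = (k_n/2)(V_GS − V_t)² with V_GS = V_G − I_D·R_S = 3.68 − 1.8·I_D.
Substituting gives 3.89·I_D² − 10.4·I_D + 5.7 = 0, with roots I_D = 0.767 or 1.91 mA.
The root I_D = 1.91 mA gives V_GS = 0.238 V ≤ V_t, so take I_D = 0.767 mA.
Then V_GS = 2.3 V and V_DS = V_DD − I_D(R_D+R_S) = 15 − 0.767×4 = 11.9 V.
Saturation requires V_DS ≥ V_GS − V_t = 0.799 V; 11.9 ≥ 0.799 ✓.

I_D ≈ 0.77 mA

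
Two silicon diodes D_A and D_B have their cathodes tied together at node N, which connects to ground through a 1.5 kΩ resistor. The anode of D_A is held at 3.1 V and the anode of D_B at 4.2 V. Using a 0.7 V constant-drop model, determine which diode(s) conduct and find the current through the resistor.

Only D_B conducts; I_R ≈ 2.3 mA

Assume both conduct. Then node N would need to be at both 3.1−0.7 = 2.4 V and 4.2−0.7 = 3.5 V, which is impossible.
Assume only D_B conducts: V_N = 4.2 − 0.7 = 3.5 V, so I_R = 3.5/1.5 = 2.33 mA.
Check D_A: its anode-to-cathode voltage is 3.1 − 3.5 = -0.4 V < 0.7 V, so it is off. The assumption is consistent.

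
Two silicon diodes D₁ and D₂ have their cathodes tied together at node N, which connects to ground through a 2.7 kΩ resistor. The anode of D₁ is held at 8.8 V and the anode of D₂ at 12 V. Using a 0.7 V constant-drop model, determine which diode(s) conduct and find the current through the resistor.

Assume both conduct. Then node N would need to be at both 8.8−0.7 = 8.1 V and 12−0.7 = 11.3 V, which is impossible.
Assume only D₂ conducts: V_N = 12 − 0.7 = 11.3 V, so I_R = 11.3/2.7 = 4.19 mA.
Check D₁: its anode-to-cathode voltage is 8.8 − 11.3 = -2.5 V < 0.7 V, so it is off. The assumption is consistent.

Only D₂ conducts; I_R ≈ 4.2 mA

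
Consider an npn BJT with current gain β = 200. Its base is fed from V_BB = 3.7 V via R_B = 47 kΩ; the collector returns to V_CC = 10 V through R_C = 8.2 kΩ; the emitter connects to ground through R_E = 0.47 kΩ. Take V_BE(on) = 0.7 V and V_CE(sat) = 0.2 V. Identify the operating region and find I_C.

Assume active: I_B = (3.7 − 0.7)/(47 + 201×0.47) = 0.0212 mA, I_C = β·I_B = 4.24 mA.
Then V_CE = 10 − 4.24×8.2 − 4.26×0.47 = -26.8 V < 0.2 V — the active assumption fails.
Re-solve with V_CE = 0.2 V. KCL at the emitter: V_E/R_E = (V_BB−0.7−V_E)/R_B + (V_CC−0.2−V_E)/R_C, giving V_E = 0.554 V.
I_C = (V_CC − 0.2 − V_E)/R_C = (9.8 − 0.554)/8.2 = 1.13 mA.
Check: I_B = (3 − 0.554)/47 = 0.052 mA, and β·I_B = 10.4 mA > I_C, confirming saturation.

saturation; I_C ≈ 1.1 mA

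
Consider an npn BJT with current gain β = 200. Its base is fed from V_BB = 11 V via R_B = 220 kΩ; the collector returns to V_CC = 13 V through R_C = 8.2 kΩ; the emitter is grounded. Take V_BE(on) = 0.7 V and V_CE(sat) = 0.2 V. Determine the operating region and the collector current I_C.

Assume active: I_B = (11 − 0.7)/220 = 0.0468 mA, giving I_C = β·I_B = 9.36 mA.
But then V_CE = 13 − 9.36×8.2 = -63.8 V < V_CE(sat) = 0.2 V — impossible in the active region.
So the transistor is saturated. With V_CE = 0.2 V, I_C = (V_CC − 0.2)/R_C = 12.8/8.2 = 1.56 mA.
Check: β·I_B = 9.36 mA > I_C = 1.56 mA, confirming saturation.

saturation; I_C ≈ 1.6 mA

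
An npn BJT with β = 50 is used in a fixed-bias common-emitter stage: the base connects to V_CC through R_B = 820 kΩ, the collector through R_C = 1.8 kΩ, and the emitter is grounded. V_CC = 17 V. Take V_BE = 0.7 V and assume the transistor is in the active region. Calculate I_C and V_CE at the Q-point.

I_C ≈ 0.99 mA, V_CE ≈ 15 V

Base loop: V_CC = I_B·R_B + V_BE, so I_B = (17 − 0.7)/820 kΩ = 0.0199 mA.
In the active region I_C = β·I_B = 50 × 0.0199 = 0.994 mA.
Collector loop: V_CE = V_CC − I_C·R_C = 17 − 0.994×1.8 = 15.2 V.
Since V_CE = 15.2 V > V_CE(sat) ≈ 0.2 V, the transistor is in the active region as assumed.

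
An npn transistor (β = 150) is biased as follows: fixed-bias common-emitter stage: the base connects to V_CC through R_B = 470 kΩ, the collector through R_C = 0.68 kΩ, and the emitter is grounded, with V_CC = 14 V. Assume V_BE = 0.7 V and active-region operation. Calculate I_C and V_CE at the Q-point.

Base loop: V_CC = I_B·R_B + V_BE, so I_B = (14 − 0.7)/470 kΩ = 0.0283 mA.
In the active region I_C = β·I_B = 150 × 0.0283 = 4.24 mA.
Collector loop: V_CE = V_CC − I_C·R_C = 14 − 4.24×0.68 = 11.1 V.
Since V_CE = 11.1 V > V_CE(sat) ≈ 0.2 V, the transistor is in the active region as assumed.

I_C ≈ 4.2 mA, V_CE ≈ 11 V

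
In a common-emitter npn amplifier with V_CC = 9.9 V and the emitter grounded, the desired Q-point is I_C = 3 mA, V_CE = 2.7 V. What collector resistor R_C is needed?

R_C ≈ 2.4 kΩ

Collector loop: V_CC = I_C·R_C + V_CE.
R_C = (V_CC − V_CE)/I_C = (9.9 − 2.7)/3 = 2.4 kΩ.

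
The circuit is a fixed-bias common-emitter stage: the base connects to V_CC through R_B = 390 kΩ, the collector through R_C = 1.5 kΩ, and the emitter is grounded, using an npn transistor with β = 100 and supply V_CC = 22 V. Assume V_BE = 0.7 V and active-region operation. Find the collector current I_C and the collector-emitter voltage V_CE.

I_C ≈ 5.5 mA, V_CE ≈ 14 V

Base loop: V_CC = I_B·R_B + V_BE, so I_B = (22 − 0.7)/390 kΩ = 0.0546 mA.
In the active region I_C = β·I_B = 100 × 0.0546 = 5.46 mA.
Collector loop: V_CE = V_CC − I_C·R_C = 22 − 5.46×1.5 = 13.8 V.
Since V_CE = 13.8 V > V_CE(sat) ≈ 0.2 V, the transistor is in the active region as assumed.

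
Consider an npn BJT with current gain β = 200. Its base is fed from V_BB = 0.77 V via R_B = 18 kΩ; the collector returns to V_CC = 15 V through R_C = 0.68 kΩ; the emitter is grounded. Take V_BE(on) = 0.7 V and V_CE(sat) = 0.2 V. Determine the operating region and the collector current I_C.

Assume active. Base-emitter loop: I_B = (V_BB − V_BE)/R_B = (0.77 − 0.7)/18 = 0.00389 mA.
I_C = β·I_B = 200×0.00389 = 0.778 mA.
V_CE = V_CC − I_C·R_C = 15 − 0.778×0.68 = 14.5 V > V_CE(sat), so the active-region assumption holds.

active; I_C ≈ 0.78 mA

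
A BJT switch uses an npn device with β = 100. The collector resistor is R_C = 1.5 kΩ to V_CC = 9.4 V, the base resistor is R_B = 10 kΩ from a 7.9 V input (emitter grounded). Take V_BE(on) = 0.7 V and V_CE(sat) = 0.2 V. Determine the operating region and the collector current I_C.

saturation; I_C ≈ 6.1 mA

Assume active: I_B = (7.9 − 0.7)/10 = 0.72 mA, giving I_C = β·I_B = 72 mA.
But then V_CE = 9.4 − 72×1.5 = -98.6 V < V_CE(sat) = 0.2 V — impossible in the active region.
So the transistor is saturated. With V_CE = 0.2 V, I_C = (V_CC − 0.2)/R_C = 9.2/1.5 = 6.13 mA.
Check: β·I_B = 72 mA > I_C = 6.13 mA, confirming saturation.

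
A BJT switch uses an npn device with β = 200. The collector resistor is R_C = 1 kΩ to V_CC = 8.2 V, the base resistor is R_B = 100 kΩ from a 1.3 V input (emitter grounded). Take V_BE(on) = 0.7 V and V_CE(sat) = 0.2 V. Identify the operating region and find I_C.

Assume active. Base-emitter loop: I_B = (V_BB − V_BE)/R_B = (1.3 − 0.7)/100 = 0.006 mA.
I_C = β·I_B = 200×0.006 = 1.2 mA.
V_CE = V_CC − I_C·R_C = 8.2 − 1.2×1 = 7 V > V_CE(sat), so the active-region assumption holds.

active; I_C ≈ 1.2 mA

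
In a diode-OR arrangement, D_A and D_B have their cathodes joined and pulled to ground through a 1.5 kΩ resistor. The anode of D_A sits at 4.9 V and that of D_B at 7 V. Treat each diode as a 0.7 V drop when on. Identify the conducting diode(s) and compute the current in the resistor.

Only D_B conducts; I_R ≈ 4.2 mA

Assume both conduct. Then node N would need to be at both 4.9−0.7 = 4.2 V and 7−0.7 = 6.3 V, which is impossible.
Assume only D_B conducts: V_N = 7 − 0.7 = 6.3 V, so I_R = 6.3/1.5 = 4.2 mA.
Check D_A: its anode-to-cathode voltage is 4.9 − 6.3 = -1.4 V < 0.7 V, so it is off. The assumption is consistent.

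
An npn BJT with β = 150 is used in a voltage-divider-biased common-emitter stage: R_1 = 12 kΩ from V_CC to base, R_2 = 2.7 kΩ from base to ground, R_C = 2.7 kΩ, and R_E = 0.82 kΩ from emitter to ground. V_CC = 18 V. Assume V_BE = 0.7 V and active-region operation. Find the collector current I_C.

I_C ≈ 3.1 mA

Thevenize the base divider: V_Th = V_CC·R_2/(R_1+R_2) = 18×2.7/14.7 = 3.31 V, R_Th = R_1‖R_2 = 2.2 kΩ.
Base-emitter loop: V_Th = I_B·R_Th + V_BE + (β+1)I_B·R_E, so I_B = (3.31 − 0.7) / (2.2 + 151×0.82) = 0.0207 mA.
I_C = β·I_B = 150×0.0207 = 3.1 mA, and I_E = (β+1)I_B = 3.12 mA.
V_CE = V_CC − I_C·R_C − I_E·R_E = 18 − 3.1×2.7 − 3.12×0.82 = 7.06 V.
V_CE = 7.06 V > 0.2 V confirms active-region operation.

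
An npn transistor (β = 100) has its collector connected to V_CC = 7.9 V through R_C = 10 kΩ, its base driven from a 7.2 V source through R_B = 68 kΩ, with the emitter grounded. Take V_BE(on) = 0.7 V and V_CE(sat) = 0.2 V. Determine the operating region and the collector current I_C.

saturation; I_C ≈ 0.77 mA

Assume active: I_B = (7.2 − 0.7)/68 = 0.0956 mA, giving I_C = β·I_B = 9.56 mA.
But then V_CE = 7.9 − 9.56×10 = -87.7 V < V_CE(sat) = 0.2 V — impossible in the active region.
So the transistor is saturated. With V_CE = 0.2 V, I_C = (V_CC − 0.2)/R_C = 7.7/10 = 0.77 mA.
Check: β·I_B = 9.56 mA > I_C = 0.77 mA, confirming saturation.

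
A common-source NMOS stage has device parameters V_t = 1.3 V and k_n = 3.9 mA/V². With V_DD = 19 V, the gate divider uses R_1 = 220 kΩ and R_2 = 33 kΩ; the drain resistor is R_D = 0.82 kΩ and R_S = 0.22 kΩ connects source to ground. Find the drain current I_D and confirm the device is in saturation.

V_G = V_DD·R_2/(R_1+R_2) = 19×33/253 = 2.48 V.
Assume saturation: I_D = (k_n/2)(V_GS − V_t)² with V_GS = V_G − I_D·R_S = 2.48 − 0.22·I_D.
Substituting gives 0.0944·I_D² − 2.01·I_D + 2.71 = 0, with roots I_D = 1.44 or 19.9 mA.
The root I_D = 19.9 mA gives V_GS = -1.89 V ≤ V_t, so take I_D = 1.44 mA.
Then V_GS = 2.16 V and V_DS = V_DD − I_D(R_D+R_S) = 19 − 1.44×1.04 = 17.5 V.
Saturation requires V_DS ≥ V_GS − V_t = 0.861 V; 17.5 ≥ 0.861 ✓.

I_D ≈ 1.4 mA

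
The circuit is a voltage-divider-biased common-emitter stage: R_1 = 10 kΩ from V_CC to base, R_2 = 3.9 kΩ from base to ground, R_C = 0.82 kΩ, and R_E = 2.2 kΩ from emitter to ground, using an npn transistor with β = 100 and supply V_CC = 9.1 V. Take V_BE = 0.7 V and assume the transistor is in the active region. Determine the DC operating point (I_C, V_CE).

I_C ≈ 0.82 mA, V_CE ≈ 6.6 V

Thevenize the base divider: V_Th = V_CC·R_2/(R_1+R_2) = 9.1×3.9/13.9 = 2.55 V, R_Th = R_1‖R_2 = 2.81 kΩ.
Base-emitter loop: V_Th = I_B·R_Th + V_BE + (β+1)I_B·R_E, so I_B = (2.55 − 0.7) / (2.81 + 101×2.2) = 0.00824 mA.
I_C = β·I_B = 100×0.00824 = 0.824 mA, and I_E = (β+1)I_B = 0.832 mA.
V_CE = V_CC − I_C·R_C − I_E·R_E = 9.1 − 0.824×0.82 − 0.832×2.2 = 6.59 V.
V_CE = 6.59 V > 0.2 V confirms active-region operation.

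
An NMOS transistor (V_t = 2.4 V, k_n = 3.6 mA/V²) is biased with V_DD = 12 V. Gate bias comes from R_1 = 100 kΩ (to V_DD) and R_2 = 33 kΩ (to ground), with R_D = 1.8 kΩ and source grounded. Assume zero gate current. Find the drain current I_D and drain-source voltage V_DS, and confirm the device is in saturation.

V_G = V_DD·R_2/(R_1+R_2) = 12×33/133 = 2.98 V. With the source grounded, V_GS = V_G = 2.98 V.
Assume saturation: I_D = (k_n/2)(V_GS − V_t)² = (3.6/2)×(2.98 − 2.4)² = 1.8×0.577² = 0.6 mA.
V_DS = V_DD − I_D·R_D = 12 − 0.6×1.8 = 10.9 V.
Saturation requires V_DS ≥ V_GS − V_t = 0.577 V; 10.9 ≥ 0.577 ✓.

I_D ≈ 0.6 mA, V_DS ≈ 11 V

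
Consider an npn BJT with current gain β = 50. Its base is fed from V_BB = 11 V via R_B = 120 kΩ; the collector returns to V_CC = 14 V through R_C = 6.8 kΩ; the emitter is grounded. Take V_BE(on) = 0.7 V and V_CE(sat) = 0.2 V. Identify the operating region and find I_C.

saturation; I_C ≈ 2 mA

Assume active: I_B = (11 − 0.7)/120 = 0.0858 mA, giving I_C = β·I_B = 4.29 mA.
But then V_CE = 14 − 4.29×6.8 = -15.2 V < V_CE(sat) = 0.2 V — impossible in the active region.
So the transistor is saturated. With V_CE = 0.2 V, I_C = (V_CC − 0.2)/R_C = 13.8/6.8 = 2.03 mA.
Check: β·I_B = 4.29 mA > I_C = 2.03 mA, confirming saturation.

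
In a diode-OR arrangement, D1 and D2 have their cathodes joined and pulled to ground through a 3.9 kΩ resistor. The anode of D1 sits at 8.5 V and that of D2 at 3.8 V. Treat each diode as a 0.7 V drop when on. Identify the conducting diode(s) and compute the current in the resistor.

Only D1 conducts; I_R ≈ 2 mA

Assume both conduct. Then node N would need to be at both 8.5−0.7 = 7.8 V and 3.8−0.7 = 3.1 V, which is impossible.
Assume only D1 conducts: V_N = 8.5 − 0.7 = 7.8 V, so I_R = 7.8/3.9 = 2 mA.
Check D2: its anode-to-cathode voltage is 3.8 − 7.8 = -4 V < 0.7 V, so it is off. The assumption is consistent.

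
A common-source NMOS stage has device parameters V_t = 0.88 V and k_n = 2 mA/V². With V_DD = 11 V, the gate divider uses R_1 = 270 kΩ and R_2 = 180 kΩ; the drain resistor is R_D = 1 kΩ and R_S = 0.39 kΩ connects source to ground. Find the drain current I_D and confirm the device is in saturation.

I_D ≈ 3.9 mA

V_G = V_DD·R_2/(R_1+R_2) = 11×180/450 = 4.4 V.
Assume saturation: I_D = (k_n/2)(V_GS − V_t)² with V_GS = V_G − I_D·R_S = 4.4 − 0.39·I_D.
Substituting gives 0.152·I_D² − 3.75·I_D + 12.4 = 0, with roots I_D = 3.94 or 20.7 mA.
The root I_D = 20.7 mA gives V_GS = -3.67 V ≤ V_t, so take I_D = 3.94 mA.
Then V_GS = 2.86 V and V_DS = V_DD − I_D(R_D+R_S) = 11 − 3.94×1.39 = 5.53 V.
Saturation requires V_DS ≥ V_GS − V_t = 1.98 V; 5.53 ≥ 1.98 ✓.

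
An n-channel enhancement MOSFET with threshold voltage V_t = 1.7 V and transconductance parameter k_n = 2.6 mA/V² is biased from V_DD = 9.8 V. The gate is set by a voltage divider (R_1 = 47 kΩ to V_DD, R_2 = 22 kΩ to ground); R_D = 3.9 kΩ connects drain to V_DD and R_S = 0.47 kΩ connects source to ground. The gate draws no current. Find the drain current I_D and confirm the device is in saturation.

I_D ≈ 1.1 mA

V_G = V_DD·R_2/(R_1+R_2) = 9.8×22/69 = 3.12 V.
Assume saturation: I_D = (k_n/2)(V_GS − V_t)² with V_GS = V_G − I_D·R_S = 3.12 − 0.47·I_D.
Substituting gives 0.287·I_D² − 2.74·I_D + 2.64 = 0, with roots I_D = 1.09 or 8.46 mA.
The root I_D = 8.46 mA gives V_GS = -0.851 V ≤ V_t, so take I_D = 1.09 mA.
Then V_GS = 2.61 V and V_DS = V_DD − I_D(R_D+R_S) = 9.8 − 1.09×4.37 = 5.05 V.
Saturation requires V_DS ≥ V_GS − V_t = 0.914 V; 5.05 ≥ 0.914 ✓.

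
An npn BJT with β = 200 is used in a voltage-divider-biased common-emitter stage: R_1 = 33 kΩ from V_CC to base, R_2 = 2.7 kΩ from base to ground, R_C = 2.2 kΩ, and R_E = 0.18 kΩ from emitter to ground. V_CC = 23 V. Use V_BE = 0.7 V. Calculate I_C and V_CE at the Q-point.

I_C ≈ 5.4 mA, V_CE ≈ 10 V

Thevenize the base divider: V_Th = V_CC·R_2/(R_1+R_2) = 23×2.7/35.7 = 1.74 V, R_Th = R_1‖R_2 = 2.5 kΩ.
Base-emitter loop: V_Th = I_B·R_Th + V_BE + (β+1)I_B·R_E, so I_B = (1.74 − 0.7) / (2.5 + 201×0.18) = 0.0269 mA.
I_C = β·I_B = 200×0.0269 = 5.38 mA, and I_E = (β+1)I_B = 5.4 mA.
V_CE = V_CC − I_C·R_C − I_E·R_E = 23 − 5.38×2.2 − 5.4×0.18 = 10.2 V.
V_CE = 10.2 V > 0.2 V confirms active-region operation.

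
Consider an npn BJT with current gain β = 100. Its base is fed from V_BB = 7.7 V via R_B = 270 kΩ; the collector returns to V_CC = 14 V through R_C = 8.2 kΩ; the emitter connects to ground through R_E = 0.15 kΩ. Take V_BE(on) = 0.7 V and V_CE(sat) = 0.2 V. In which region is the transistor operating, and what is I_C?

saturation; I_C ≈ 1.7 mA

Assume active: I_B = (7.7 − 0.7)/(270 + 101×0.15) = 0.0245 mA, I_C = β·I_B = 2.45 mA.
Then V_CE = 14 − 2.45×8.2 − 2.48×0.15 = -6.5 V < 0.2 V — the active assumption fails.
Re-solve with V_CE = 0.2 V. KCL at the emitter: V_E/R_E = (V_BB−0.7−V_E)/R_B + (V_CC−0.2−V_E)/R_C, giving V_E = 0.252 V.
I_C = (V_CC − 0.2 − V_E)/R_C = (13.8 − 0.252)/8.2 = 1.65 mA.
Check: I_B = (7 − 0.252)/270 = 0.025 mA, and β·I_B = 2.5 mA > I_C, confirming saturation.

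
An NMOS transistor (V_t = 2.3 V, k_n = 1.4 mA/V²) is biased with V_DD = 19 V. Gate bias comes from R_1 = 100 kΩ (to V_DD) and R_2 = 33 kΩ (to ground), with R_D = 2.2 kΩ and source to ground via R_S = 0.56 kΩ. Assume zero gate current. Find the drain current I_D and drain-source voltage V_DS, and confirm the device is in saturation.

I_D ≈ 1.6 mA, V_DS ≈ 15 V

V_G = V_DD·R_2/(R_1+R_2) = 19×33/133 = 4.71 V.
Assume saturation: I_D = (k_n/2)(V_GS − V_t)² with V_GS = V_G − I_D·R_S = 4.71 − 0.56·I_D.
Substituting gives 0.22·I_D² − 2.89·I_D + 4.08 = 0, with roots I_D = 1.61 or 11.6 mA.
The root I_D = 11.6 mA gives V_GS = -1.77 V ≤ V_t, so take I_D = 1.61 mA.
Then V_GS = 3.81 V and V_DS = V_DD − I_D(R_D+R_S) = 19 − 1.61×2.76 = 14.6 V.
Saturation requires V_DS ≥ V_GS − V_t = 1.51 V; 14.6 ≥ 1.51 ✓.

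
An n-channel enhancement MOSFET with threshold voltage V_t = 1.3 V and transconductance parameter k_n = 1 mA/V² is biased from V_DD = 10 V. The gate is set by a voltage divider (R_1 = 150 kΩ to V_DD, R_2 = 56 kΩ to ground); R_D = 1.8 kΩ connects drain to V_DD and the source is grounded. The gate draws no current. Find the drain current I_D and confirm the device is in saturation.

V_G = V_DD·R_2/(R_1+R_2) = 10×56/206 = 2.72 V. With the source grounded, V_GS = V_G = 2.72 V.
Assume saturation: I_D = (k_n/2)(V_GS − V_t)² = (1/2)×(2.72 − 1.3)² = 0.5×1.42² = 1.01 mA.
V_DS = V_DD − I_D·R_D = 10 − 1.01×1.8 = 8.19 V.
Saturation requires V_DS ≥ V_GS − V_t = 1.42 V; 8.19 ≥ 1.42 ✓.

I_D ≈ 1 mA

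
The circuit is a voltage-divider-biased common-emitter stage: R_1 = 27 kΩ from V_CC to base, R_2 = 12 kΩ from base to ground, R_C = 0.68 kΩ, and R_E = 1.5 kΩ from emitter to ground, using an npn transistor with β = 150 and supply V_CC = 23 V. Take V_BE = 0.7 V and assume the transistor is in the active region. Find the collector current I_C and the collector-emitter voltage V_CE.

Thevenize the base divider: V_Th = V_CC·R_2/(R_1+R_2) = 23×12/39 = 7.08 V, R_Th = R_1‖R_2 = 8.31 kΩ.
Base-emitter loop: V_Th = I_B·R_Th + V_BE + (β+1)I_B·R_E, so I_B = (7.08 − 0.7) / (8.31 + 151×1.5) = 0.0272 mA.
I_C = β·I_B = 150×0.0272 = 4.07 mA, and I_E = (β+1)I_B = 4.1 mA.
V_CE = V_CC − I_C·R_C − I_E·R_E = 23 − 4.07×0.68 − 4.1×1.5 = 14.1 V.
V_CE = 14.1 V > 0.2 V confirms active-region operation.

I_C ≈ 4.1 mA, V_CE ≈ 14 V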